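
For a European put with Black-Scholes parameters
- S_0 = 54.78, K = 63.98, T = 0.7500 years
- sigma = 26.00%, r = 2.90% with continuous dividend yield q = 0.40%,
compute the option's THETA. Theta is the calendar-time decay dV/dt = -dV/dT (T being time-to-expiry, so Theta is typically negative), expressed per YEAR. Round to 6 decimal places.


Answer: Theta = -1.659339

Derivation:
d1 = -0.4936139207; d2 = -0.7187805256
phi(d1) = 0.3531840801; exp(-qT) = 0.9970044955; exp(-rT) = 0.9784848257
Theta = -S*exp(-qT)*phi(d1)*sigma/(2*sqrt(T)) + r*K*exp(-rT)*N(-d2) - q*S*exp(-qT)*N(-d1)
N(-d1) = 0.6892105662; N(-d2) = 0.7638619207; sqrt(T) = 0.8660254038
Term 1 = -54.7800 * 0.9970044955 * 0.3531840801 * 0.2600 / (2 * 0.8660254038) = -2.8955627729
Term 2 = 0.0290 * 63.9800 * 0.9784848257 * 0.7638619207 = 1.3867915579
Term 3 = -0.0040 * 54.7800 * 0.9970044955 * 0.6892105662 = -0.1505674387
Theta = -2.8955627729 + (1.3867915579) + (-0.1505674387) = -1.659339


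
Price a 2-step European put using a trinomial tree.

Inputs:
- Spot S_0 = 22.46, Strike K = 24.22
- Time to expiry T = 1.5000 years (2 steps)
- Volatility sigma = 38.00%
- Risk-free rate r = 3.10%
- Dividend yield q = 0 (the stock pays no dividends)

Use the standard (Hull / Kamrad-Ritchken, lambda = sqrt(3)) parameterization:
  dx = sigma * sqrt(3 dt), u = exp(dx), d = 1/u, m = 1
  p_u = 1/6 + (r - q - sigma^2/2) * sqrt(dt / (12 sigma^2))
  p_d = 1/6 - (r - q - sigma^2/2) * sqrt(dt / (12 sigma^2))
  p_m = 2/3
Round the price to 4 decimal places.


Answer: Price = V(0,0) = 4.2889

Derivation:
dt = T/N = 0.750000; dx = sigma*sqrt(3*dt) = 0.570000
u = exp(dx) = 1.768267; d = 1/u = 0.565525
p_u = 0.139561, p_m = 0.666667, p_d = 0.193772
Discount per step: exp(-r*dt) = 0.977018
Stock lattice S(k, j) with j the centered position index:
  k=0: S(0,+0) = 22.4600
  k=1: S(1,-1) = 12.7017; S(1,+0) = 22.4600; S(1,+1) = 39.7153
  k=2: S(2,-2) = 7.1831; S(2,-1) = 12.7017; S(2,+0) = 22.4600; S(2,+1) = 39.7153; S(2,+2) = 70.2272
Terminal payoffs V(N, j) = max(K - S_T, 0):
  V(2,-2) = 17.036865; V(2,-1) = 11.518299; V(2,+0) = 1.760000; V(2,+1) = 0.000000; V(2,+2) = 0.000000
Backward induction: V(k, j) = exp(-r*dt) * [p_u * V(k+1, j+1) + p_m * V(k+1, j) + p_d * V(k+1, j-1)]
  V(1,-1) = exp(-r*dt) * [p_u*1.760000 + p_m*11.518299 + p_d*17.036865] = 10.967772
  V(1,+0) = exp(-r*dt) * [p_u*0.000000 + p_m*1.760000 + p_d*11.518299] = 3.326997
  V(1,+1) = exp(-r*dt) * [p_u*0.000000 + p_m*0.000000 + p_d*1.760000] = 0.333201
  V(0,+0) = exp(-r*dt) * [p_u*0.333201 + p_m*3.326997 + p_d*10.967772] = 4.288862


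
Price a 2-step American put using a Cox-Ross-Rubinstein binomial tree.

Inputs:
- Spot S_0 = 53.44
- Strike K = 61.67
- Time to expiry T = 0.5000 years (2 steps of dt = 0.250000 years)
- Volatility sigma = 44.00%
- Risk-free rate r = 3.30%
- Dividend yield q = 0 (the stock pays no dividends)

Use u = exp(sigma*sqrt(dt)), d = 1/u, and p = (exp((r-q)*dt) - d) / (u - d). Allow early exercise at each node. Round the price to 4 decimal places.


dt = T/N = 0.250000
u = exp(sigma*sqrt(dt)) = 1.246077; d = 1/u = 0.802519
p = (exp((r-q)*dt) - d) / (u - d) = 0.463897
Discount per step: exp(-r*dt) = 0.991784
Stock lattice S(k, i) with i counting down-moves:
  k=0: S(0,0) = 53.4400
  k=1: S(1,0) = 66.5903; S(1,1) = 42.8866
  k=2: S(2,0) = 82.9767; S(2,1) = 53.4400; S(2,2) = 34.4173
Terminal payoffs V(N, i) = max(K - S_T, 0):
  V(2,0) = 0.000000; V(2,1) = 8.230000; V(2,2) = 27.252694
Backward induction: V(k, i) = exp(-r*dt) * [p * V(k+1, i) + (1-p) * V(k+1, i+1)]; then take max(V_cont, immediate exercise) for American.
  V(1,0) = exp(-r*dt) * [p*0.000000 + (1-p)*8.230000] = 4.375875; exercise = 0.000000; V(1,0) = max -> 4.375875
  V(1,1) = exp(-r*dt) * [p*8.230000 + (1-p)*27.252694] = 18.276711; exercise = 18.783395; V(1,1) = max -> 18.783395
  V(0,0) = exp(-r*dt) * [p*4.375875 + (1-p)*18.783395] = 12.000373; exercise = 8.230000; V(0,0) = max -> 12.000373

Answer: Price = V(0,0) = 12.0004


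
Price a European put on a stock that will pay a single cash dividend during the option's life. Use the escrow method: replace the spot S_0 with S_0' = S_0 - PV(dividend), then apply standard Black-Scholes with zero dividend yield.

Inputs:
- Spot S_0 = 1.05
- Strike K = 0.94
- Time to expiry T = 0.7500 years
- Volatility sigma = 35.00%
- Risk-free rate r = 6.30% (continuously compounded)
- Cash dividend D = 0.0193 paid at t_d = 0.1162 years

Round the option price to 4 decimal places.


Answer: Price = 0.0609

Derivation:
PV(D) = D * exp(-r * t_d) = 0.0193 * 0.99270613 = 0.01915923
S_0' = S_0 - PV(D) = 1.0500 - 0.01915923 = 1.03084077
d1 = (ln(S_0'/K) + (r + sigma^2/2)*T) / (sigma*sqrt(T)) = 0.61178560
d2 = d1 - sigma*sqrt(T) = 0.30867671
exp(-rT) = 0.95384891
N(-d1) = 0.27033981; N(-d2) = 0.37878373
P = K * exp(-rT) * N(-d2) - S_0' * N(-d1) = 0.9400 * 0.95384891 * 0.37878373 - 1.03084077 * 0.27033981 = 0.0609


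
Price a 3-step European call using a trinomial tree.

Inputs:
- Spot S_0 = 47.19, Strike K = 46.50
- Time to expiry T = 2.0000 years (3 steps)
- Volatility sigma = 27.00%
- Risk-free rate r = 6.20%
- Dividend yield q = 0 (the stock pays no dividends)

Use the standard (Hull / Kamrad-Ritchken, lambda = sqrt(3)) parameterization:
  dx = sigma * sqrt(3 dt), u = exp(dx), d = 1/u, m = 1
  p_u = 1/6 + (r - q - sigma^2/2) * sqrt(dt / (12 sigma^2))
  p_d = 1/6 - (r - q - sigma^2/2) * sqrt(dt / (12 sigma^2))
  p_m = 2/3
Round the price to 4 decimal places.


Answer: Price = V(0,0) = 9.6569

Derivation:
dt = T/N = 0.666667; dx = sigma*sqrt(3*dt) = 0.381838
u = exp(dx) = 1.464974; d = 1/u = 0.682606
p_u = 0.188971, p_m = 0.666667, p_d = 0.144362
Discount per step: exp(-r*dt) = 0.959509
Stock lattice S(k, j) with j the centered position index:
  k=0: S(0,+0) = 47.1900
  k=1: S(1,-1) = 32.2122; S(1,+0) = 47.1900; S(1,+1) = 69.1321
  k=2: S(2,-2) = 21.9882; S(2,-1) = 32.2122; S(2,+0) = 47.1900; S(2,+1) = 69.1321; S(2,+2) = 101.2768
  k=3: S(3,-3) = 15.0093; S(3,-2) = 21.9882; S(3,-1) = 32.2122; S(3,+0) = 47.1900; S(3,+1) = 69.1321; S(3,+2) = 101.2768; S(3,+3) = 148.3679
Terminal payoffs V(N, j) = max(S_T - K, 0):
  V(3,-3) = 0.000000; V(3,-2) = 0.000000; V(3,-1) = 0.000000; V(3,+0) = 0.690000; V(3,+1) = 22.632135; V(3,+2) = 54.776797; V(3,+3) = 101.867899
Backward induction: V(k, j) = exp(-r*dt) * [p_u * V(k+1, j+1) + p_m * V(k+1, j) + p_d * V(k+1, j-1)]
  V(2,-2) = exp(-r*dt) * [p_u*0.000000 + p_m*0.000000 + p_d*0.000000] = 0.000000
  V(2,-1) = exp(-r*dt) * [p_u*0.690000 + p_m*0.000000 + p_d*0.000000] = 0.125110
  V(2,+0) = exp(-r*dt) * [p_u*22.632135 + p_m*0.690000 + p_d*0.000000] = 4.545022
  V(2,+1) = exp(-r*dt) * [p_u*54.776797 + p_m*22.632135 + p_d*0.690000] = 24.504840
  V(2,+2) = exp(-r*dt) * [p_u*101.867899 + p_m*54.776797 + p_d*22.632135] = 56.644798
  V(1,-1) = exp(-r*dt) * [p_u*4.545022 + p_m*0.125110 + p_d*0.000000] = 0.904131
  V(1,+0) = exp(-r*dt) * [p_u*24.504840 + p_m*4.545022 + p_d*0.125110] = 7.367862
  V(1,+1) = exp(-r*dt) * [p_u*56.644798 + p_m*24.504840 + p_d*4.545022] = 26.575449
  V(0,+0) = exp(-r*dt) * [p_u*26.575449 + p_m*7.367862 + p_d*0.904131] = 9.656906


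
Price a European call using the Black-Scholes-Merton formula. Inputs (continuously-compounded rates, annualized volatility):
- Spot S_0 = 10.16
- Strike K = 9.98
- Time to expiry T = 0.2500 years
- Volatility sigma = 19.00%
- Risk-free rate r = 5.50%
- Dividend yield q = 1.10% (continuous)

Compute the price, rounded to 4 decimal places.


d1 = (ln(S/K) + (r - q + 0.5*sigma^2) * T) / (sigma * sqrt(T)) = 0.35145107
d2 = d1 - sigma * sqrt(T) = 0.25645107
exp(-rT) = 0.98634410; exp(-qT) = 0.99725378
C = S_0 * exp(-qT) * N(d1) - K * exp(-rT) * N(d2)
N(d1) = 0.63737501; N(d2) = 0.60119872
C = 10.1600 * 0.99725378 * 0.63737501 - 9.9800 * 0.98634410 * 0.60119872 = 0.5399

Answer: Price = 0.5399


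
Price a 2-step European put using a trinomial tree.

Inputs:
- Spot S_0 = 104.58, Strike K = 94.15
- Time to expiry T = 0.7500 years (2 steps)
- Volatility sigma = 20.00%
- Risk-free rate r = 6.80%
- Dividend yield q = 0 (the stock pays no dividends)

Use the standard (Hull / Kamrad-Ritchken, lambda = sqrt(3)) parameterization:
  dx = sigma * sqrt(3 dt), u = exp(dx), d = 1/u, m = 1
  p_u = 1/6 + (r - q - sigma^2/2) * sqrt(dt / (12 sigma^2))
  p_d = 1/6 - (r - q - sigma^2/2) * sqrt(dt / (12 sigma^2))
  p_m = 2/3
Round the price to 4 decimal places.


Answer: Price = V(0,0) = 1.8822

Derivation:
dt = T/N = 0.375000; dx = sigma*sqrt(3*dt) = 0.212132
u = exp(dx) = 1.236311; d = 1/u = 0.808858
p_u = 0.209093, p_m = 0.666667, p_d = 0.124240
Discount per step: exp(-r*dt) = 0.974822
Stock lattice S(k, j) with j the centered position index:
  k=0: S(0,+0) = 104.5800
  k=1: S(1,-1) = 84.5904; S(1,+0) = 104.5800; S(1,+1) = 129.2934
  k=2: S(2,-2) = 68.4216; S(2,-1) = 84.5904; S(2,+0) = 104.5800; S(2,+1) = 129.2934; S(2,+2) = 159.8469
Terminal payoffs V(N, j) = max(K - S_T, 0):
  V(2,-2) = 25.728421; V(2,-1) = 9.559641; V(2,+0) = 0.000000; V(2,+1) = 0.000000; V(2,+2) = 0.000000
Backward induction: V(k, j) = exp(-r*dt) * [p_u * V(k+1, j+1) + p_m * V(k+1, j) + p_d * V(k+1, j-1)]
  V(1,-1) = exp(-r*dt) * [p_u*0.000000 + p_m*9.559641 + p_d*25.728421] = 9.328660
  V(1,+0) = exp(-r*dt) * [p_u*0.000000 + p_m*0.000000 + p_d*9.559641] = 1.157789
  V(1,+1) = exp(-r*dt) * [p_u*0.000000 + p_m*0.000000 + p_d*0.000000] = 0.000000
  V(0,+0) = exp(-r*dt) * [p_u*0.000000 + p_m*1.157789 + p_d*9.328660] = 1.882240


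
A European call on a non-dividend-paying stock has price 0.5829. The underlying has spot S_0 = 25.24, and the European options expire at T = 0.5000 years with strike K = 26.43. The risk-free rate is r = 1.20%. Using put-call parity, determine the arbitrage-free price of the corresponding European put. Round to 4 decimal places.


Answer: Put price = 1.6148

Derivation:
Put-call parity: C - P = S_0 * exp(-qT) - K * exp(-rT).
S_0 * exp(-qT) = 25.2400 * 1.00000000 = 25.24000000
K * exp(-rT) = 26.4300 * 0.99401796 = 26.27189479
P = C - S*exp(-qT) + K*exp(-rT)
P = 0.5829 - 25.24000000 + 26.27189479 = 1.6148


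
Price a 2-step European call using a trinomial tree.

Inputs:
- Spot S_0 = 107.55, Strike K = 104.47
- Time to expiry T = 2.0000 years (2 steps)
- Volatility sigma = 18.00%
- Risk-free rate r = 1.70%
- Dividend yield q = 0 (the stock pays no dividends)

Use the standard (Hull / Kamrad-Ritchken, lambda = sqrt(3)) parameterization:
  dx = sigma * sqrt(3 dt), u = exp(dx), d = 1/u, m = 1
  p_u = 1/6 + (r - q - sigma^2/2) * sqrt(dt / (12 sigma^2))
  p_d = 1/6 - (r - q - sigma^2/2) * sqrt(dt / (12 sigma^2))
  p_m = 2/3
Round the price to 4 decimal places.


dt = T/N = 1.000000; dx = sigma*sqrt(3*dt) = 0.311769
u = exp(dx) = 1.365839; d = 1/u = 0.732151
p_u = 0.167950, p_m = 0.666667, p_d = 0.165384
Discount per step: exp(-r*dt) = 0.983144
Stock lattice S(k, j) with j the centered position index:
  k=0: S(0,+0) = 107.5500
  k=1: S(1,-1) = 78.7428; S(1,+0) = 107.5500; S(1,+1) = 146.8960
  k=2: S(2,-2) = 57.6516; S(2,-1) = 78.7428; S(2,+0) = 107.5500; S(2,+1) = 146.8960; S(2,+2) = 200.6364
Terminal payoffs V(N, j) = max(S_T - K, 0):
  V(2,-2) = 0.000000; V(2,-1) = 0.000000; V(2,+0) = 3.080000; V(2,+1) = 42.426022; V(2,+2) = 96.166366
Backward induction: V(k, j) = exp(-r*dt) * [p_u * V(k+1, j+1) + p_m * V(k+1, j) + p_d * V(k+1, j-1)]
  V(1,-1) = exp(-r*dt) * [p_u*3.080000 + p_m*0.000000 + p_d*0.000000] = 0.508565
  V(1,+0) = exp(-r*dt) * [p_u*42.426022 + p_m*3.080000 + p_d*0.000000] = 9.024049
  V(1,+1) = exp(-r*dt) * [p_u*96.166366 + p_m*42.426022 + p_d*3.080000] = 44.186907
  V(0,+0) = exp(-r*dt) * [p_u*44.186907 + p_m*9.024049 + p_d*0.508565] = 13.293398

Answer: Price = V(0,0) = 13.2934


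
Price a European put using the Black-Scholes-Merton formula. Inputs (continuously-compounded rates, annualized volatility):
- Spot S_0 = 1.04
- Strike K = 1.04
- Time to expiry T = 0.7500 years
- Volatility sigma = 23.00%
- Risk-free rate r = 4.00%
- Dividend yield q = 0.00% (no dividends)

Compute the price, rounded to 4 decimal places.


Answer: Price = 0.0668

Derivation:
d1 = (ln(S/K) + (r - q + 0.5*sigma^2) * T) / (sigma * sqrt(T)) = 0.25020604
d2 = d1 - sigma * sqrt(T) = 0.05102019
exp(-rT) = 0.97044553; exp(-qT) = 1.00000000
P = K * exp(-rT) * N(-d2) - S_0 * exp(-qT) * N(-d1)
N(-d1) = 0.40121401; N(-d2) = 0.47965472
P = 1.0400 * 0.97044553 * 0.47965472 - 1.0400 * 1.00000000 * 0.40121401 = 0.0668


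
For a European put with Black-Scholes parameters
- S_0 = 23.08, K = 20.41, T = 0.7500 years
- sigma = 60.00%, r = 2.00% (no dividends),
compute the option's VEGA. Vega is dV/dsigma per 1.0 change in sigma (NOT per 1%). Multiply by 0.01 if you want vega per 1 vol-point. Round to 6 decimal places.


Answer: Vega = 6.946441

Derivation:
d1 = 0.5252760940; d2 = 0.0056608517
phi(d1) = 0.3475328727; exp(-qT) = 1.0000000000; exp(-rT) = 0.9851119396
Vega = S * exp(-qT) * phi(d1) * sqrt(T) = 23.0800 * 1.0000000000 * 0.3475328727 * 0.8660254038 = 6.946441


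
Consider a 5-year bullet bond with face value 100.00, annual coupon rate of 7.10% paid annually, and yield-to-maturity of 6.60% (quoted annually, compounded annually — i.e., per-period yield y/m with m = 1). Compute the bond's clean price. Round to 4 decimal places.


Coupon per period c = face * coupon_rate / m = 7.100000
Periods per year m = 1; per-period yield y/m = 0.066000
Number of cashflows N = 5
Cashflows (t years, CF_t, discount factor 1/(1+y/m)^(m*t), PV):
  t = 1.0000: CF_t = 7.100000, DF = 0.938086, PV = 6.660413
  t = 2.0000: CF_t = 7.100000, DF = 0.880006, PV = 6.248042
  t = 3.0000: CF_t = 7.100000, DF = 0.825521, PV = 5.861203
  t = 4.0000: CF_t = 7.100000, DF = 0.774410, PV = 5.498314
  t = 5.0000: CF_t = 107.100000, DF = 0.726464, PV = 77.804273
Price P = sum_t PV_t = 102.072244

Answer: Price = 102.0722


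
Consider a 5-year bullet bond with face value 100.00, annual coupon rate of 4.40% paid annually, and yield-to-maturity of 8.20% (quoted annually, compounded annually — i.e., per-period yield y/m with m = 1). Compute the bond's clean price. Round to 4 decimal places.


Answer: Price = 84.9073

Derivation:
Coupon per period c = face * coupon_rate / m = 4.400000
Periods per year m = 1; per-period yield y/m = 0.082000
Number of cashflows N = 5
Cashflows (t years, CF_t, discount factor 1/(1+y/m)^(m*t), PV):
  t = 1.0000: CF_t = 4.400000, DF = 0.924214, PV = 4.066543
  t = 2.0000: CF_t = 4.400000, DF = 0.854172, PV = 3.758358
  t = 3.0000: CF_t = 4.400000, DF = 0.789438, PV = 3.473529
  t = 4.0000: CF_t = 4.400000, DF = 0.729610, PV = 3.210285
  t = 5.0000: CF_t = 104.400000, DF = 0.674316, PV = 70.398628
Price P = sum_t PV_t = 84.907343


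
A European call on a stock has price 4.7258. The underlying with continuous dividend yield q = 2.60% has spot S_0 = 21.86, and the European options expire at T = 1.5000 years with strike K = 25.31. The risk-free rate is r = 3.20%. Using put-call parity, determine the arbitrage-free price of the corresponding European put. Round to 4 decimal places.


Answer: Put price = 7.8257

Derivation:
Put-call parity: C - P = S_0 * exp(-qT) - K * exp(-rT).
S_0 * exp(-qT) = 21.8600 * 0.96175071 = 21.02387050
K * exp(-rT) = 25.3100 * 0.95313379 = 24.12381615
P = C - S*exp(-qT) + K*exp(-rT)
P = 4.7258 - 21.02387050 + 24.12381615 = 7.8257


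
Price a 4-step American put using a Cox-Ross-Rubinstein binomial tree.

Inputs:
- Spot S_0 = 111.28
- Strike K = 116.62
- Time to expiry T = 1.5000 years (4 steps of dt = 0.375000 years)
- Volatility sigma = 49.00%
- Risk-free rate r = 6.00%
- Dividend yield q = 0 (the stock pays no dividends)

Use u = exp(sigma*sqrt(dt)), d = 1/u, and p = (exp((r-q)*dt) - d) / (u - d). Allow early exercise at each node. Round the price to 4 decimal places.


dt = T/N = 0.375000
u = exp(sigma*sqrt(dt)) = 1.349943; d = 1/u = 0.740772
p = (exp((r-q)*dt) - d) / (u - d) = 0.462896
Discount per step: exp(-r*dt) = 0.977751
Stock lattice S(k, i) with i counting down-moves:
  k=0: S(0,0) = 111.2800
  k=1: S(1,0) = 150.2217; S(1,1) = 82.4331
  k=2: S(2,0) = 202.7907; S(2,1) = 111.2800; S(2,2) = 61.0641
  k=3: S(3,0) = 273.7560; S(3,1) = 150.2217; S(3,2) = 82.4331; S(3,3) = 45.2346
  k=4: S(4,0) = 369.5550; S(4,1) = 202.7907; S(4,2) = 111.2800; S(4,3) = 61.0641; S(4,4) = 33.5085
Terminal payoffs V(N, i) = max(K - S_T, 0):
  V(4,0) = 0.000000; V(4,1) = 0.000000; V(4,2) = 5.340000; V(4,3) = 55.555874; V(4,4) = 83.111485
Backward induction: V(k, i) = exp(-r*dt) * [p * V(k+1, i) + (1-p) * V(k+1, i+1)]; then take max(V_cont, immediate exercise) for American.
  V(3,0) = exp(-r*dt) * [p*0.000000 + (1-p)*0.000000] = 0.000000; exercise = 0.000000; V(3,0) = max -> 0.000000
  V(3,1) = exp(-r*dt) * [p*0.000000 + (1-p)*5.340000] = 2.804321; exercise = 0.000000; V(3,1) = max -> 2.804321
  V(3,2) = exp(-r*dt) * [p*5.340000 + (1-p)*55.555874] = 31.592249; exercise = 34.186900; V(3,2) = max -> 34.186900
  V(3,3) = exp(-r*dt) * [p*55.555874 + (1-p)*83.111485] = 68.790759; exercise = 71.385410; V(3,3) = max -> 71.385410
  V(2,0) = exp(-r*dt) * [p*0.000000 + (1-p)*2.804321] = 1.472700; exercise = 0.000000; V(2,0) = max -> 1.472700
  V(2,1) = exp(-r*dt) * [p*2.804321 + (1-p)*34.186900] = 19.222610; exercise = 5.340000; V(2,1) = max -> 19.222610
  V(2,2) = exp(-r*dt) * [p*34.186900 + (1-p)*71.385410] = 52.961223; exercise = 55.555874; V(2,2) = max -> 55.555874
  V(1,0) = exp(-r*dt) * [p*1.472700 + (1-p)*19.222610] = 10.761367; exercise = 0.000000; V(1,0) = max -> 10.761367
  V(1,1) = exp(-r*dt) * [p*19.222610 + (1-p)*55.555874] = 37.875483; exercise = 34.186900; V(1,1) = max -> 37.875483
  V(0,0) = exp(-r*dt) * [p*10.761367 + (1-p)*37.875483] = 24.761021; exercise = 5.340000; V(0,0) = max -> 24.761021

Answer: Price = V(0,0) = 24.7610


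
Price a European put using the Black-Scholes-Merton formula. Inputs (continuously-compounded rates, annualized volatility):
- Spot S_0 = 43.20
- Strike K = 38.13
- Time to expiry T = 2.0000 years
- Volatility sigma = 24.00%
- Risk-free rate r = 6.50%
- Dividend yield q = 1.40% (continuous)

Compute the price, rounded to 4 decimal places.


d1 = (ln(S/K) + (r - q + 0.5*sigma^2) * T) / (sigma * sqrt(T)) = 0.83803680
d2 = d1 - sigma * sqrt(T) = 0.49862554
exp(-rT) = 0.87809543; exp(-qT) = 0.97238837
P = K * exp(-rT) * N(-d2) - S_0 * exp(-qT) * N(-d1)
N(-d1) = 0.20100502; N(-d2) = 0.30902160
P = 38.1300 * 0.87809543 * 0.30902160 - 43.2000 * 0.97238837 * 0.20100502 = 1.9029

Answer: Price = 1.9029


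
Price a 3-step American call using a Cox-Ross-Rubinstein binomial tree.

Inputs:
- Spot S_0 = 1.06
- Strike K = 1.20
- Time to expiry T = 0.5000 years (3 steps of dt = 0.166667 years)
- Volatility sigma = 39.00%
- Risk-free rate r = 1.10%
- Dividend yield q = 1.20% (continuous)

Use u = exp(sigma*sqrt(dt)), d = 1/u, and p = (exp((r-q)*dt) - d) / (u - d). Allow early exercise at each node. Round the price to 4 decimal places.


dt = T/N = 0.166667
u = exp(sigma*sqrt(dt)) = 1.172592; d = 1/u = 0.852811
p = (exp((r-q)*dt) - d) / (u - d) = 0.459759
Discount per step: exp(-r*dt) = 0.998168
Stock lattice S(k, i) with i counting down-moves:
  k=0: S(0,0) = 1.0600
  k=1: S(1,0) = 1.2429; S(1,1) = 0.9040
  k=2: S(2,0) = 1.4575; S(2,1) = 1.0600; S(2,2) = 0.7709
  k=3: S(3,0) = 1.7090; S(3,1) = 1.2429; S(3,2) = 0.9040; S(3,3) = 0.6575
Terminal payoffs V(N, i) = max(S_T - K, 0):
  V(3,0) = 0.509019; V(3,1) = 0.042948; V(3,2) = 0.000000; V(3,3) = 0.000000
Backward induction: V(k, i) = exp(-r*dt) * [p * V(k+1, i) + (1-p) * V(k+1, i+1)]; then take max(V_cont, immediate exercise) for American.
  V(2,0) = exp(-r*dt) * [p*0.509019 + (1-p)*0.042948] = 0.256757; exercise = 0.257471; V(2,0) = max -> 0.257471
  V(2,1) = exp(-r*dt) * [p*0.042948 + (1-p)*0.000000] = 0.019709; exercise = 0.000000; V(2,1) = max -> 0.019709
  V(2,2) = exp(-r*dt) * [p*0.000000 + (1-p)*0.000000] = 0.000000; exercise = 0.000000; V(2,2) = max -> 0.000000
  V(1,0) = exp(-r*dt) * [p*0.257471 + (1-p)*0.019709] = 0.128786; exercise = 0.042948; V(1,0) = max -> 0.128786
  V(1,1) = exp(-r*dt) * [p*0.019709 + (1-p)*0.000000] = 0.009045; exercise = 0.000000; V(1,1) = max -> 0.009045
  V(0,0) = exp(-r*dt) * [p*0.128786 + (1-p)*0.009045] = 0.063979; exercise = 0.000000; V(0,0) = max -> 0.063979

Answer: Price = V(0,0) = 0.0640


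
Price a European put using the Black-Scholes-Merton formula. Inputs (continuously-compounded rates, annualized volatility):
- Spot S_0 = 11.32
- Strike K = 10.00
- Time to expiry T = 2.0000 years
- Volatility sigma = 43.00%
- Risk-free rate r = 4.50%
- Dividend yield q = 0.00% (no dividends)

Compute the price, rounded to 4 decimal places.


d1 = (ln(S/K) + (r - q + 0.5*sigma^2) * T) / (sigma * sqrt(T)) = 0.65594182
d2 = d1 - sigma * sqrt(T) = 0.04782998
exp(-rT) = 0.91393119; exp(-qT) = 1.00000000
P = K * exp(-rT) * N(-d2) - S_0 * exp(-qT) * N(-d1)
N(-d1) = 0.25593078; N(-d2) = 0.48092587
P = 10.0000 * 0.91393119 * 0.48092587 - 11.3200 * 1.00000000 * 0.25593078 = 1.4982

Answer: Price = 1.4982


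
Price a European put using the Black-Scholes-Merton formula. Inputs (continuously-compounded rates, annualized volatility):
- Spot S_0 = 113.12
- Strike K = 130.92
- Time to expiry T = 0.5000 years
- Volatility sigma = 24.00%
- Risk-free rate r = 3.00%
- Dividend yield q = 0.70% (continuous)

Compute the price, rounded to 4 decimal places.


d1 = (ln(S/K) + (r - q + 0.5*sigma^2) * T) / (sigma * sqrt(T)) = -0.70850478
d2 = d1 - sigma * sqrt(T) = -0.87821040
exp(-rT) = 0.98511194; exp(-qT) = 0.99650612
P = K * exp(-rT) * N(-d2) - S_0 * exp(-qT) * N(-d1)
N(-d1) = 0.76068408; N(-d2) = 0.81008523
P = 130.9200 * 0.98511194 * 0.81008523 - 113.1200 * 0.99650612 * 0.76068408 = 18.7294

Answer: Price = 18.7294


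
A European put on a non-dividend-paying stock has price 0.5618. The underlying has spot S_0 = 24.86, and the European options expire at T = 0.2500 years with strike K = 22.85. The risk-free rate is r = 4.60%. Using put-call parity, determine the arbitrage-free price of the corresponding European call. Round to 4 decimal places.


Answer: Call price = 2.8331

Derivation:
Put-call parity: C - P = S_0 * exp(-qT) - K * exp(-rT).
S_0 * exp(-qT) = 24.8600 * 1.00000000 = 24.86000000
K * exp(-rT) = 22.8500 * 0.98856587 = 22.58873018
C = P + S*exp(-qT) - K*exp(-rT)
C = 0.5618 + 24.86000000 - 22.58873018 = 2.8331


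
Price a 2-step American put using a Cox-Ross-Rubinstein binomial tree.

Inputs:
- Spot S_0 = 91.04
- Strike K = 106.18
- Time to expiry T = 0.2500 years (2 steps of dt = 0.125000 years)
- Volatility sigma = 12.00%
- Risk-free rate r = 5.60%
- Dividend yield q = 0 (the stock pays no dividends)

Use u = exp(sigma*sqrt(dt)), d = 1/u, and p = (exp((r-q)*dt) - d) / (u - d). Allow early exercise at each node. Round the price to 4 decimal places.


Answer: Price = V(0,0) = 15.1400

Derivation:
dt = T/N = 0.125000
u = exp(sigma*sqrt(dt)) = 1.043339; d = 1/u = 0.958461
p = (exp((r-q)*dt) - d) / (u - d) = 0.572155
Discount per step: exp(-r*dt) = 0.993024
Stock lattice S(k, i) with i counting down-moves:
  k=0: S(0,0) = 91.0400
  k=1: S(1,0) = 94.9856; S(1,1) = 87.2583
  k=2: S(2,0) = 99.1022; S(2,1) = 91.0400; S(2,2) = 83.6337
Terminal payoffs V(N, i) = max(K - S_T, 0):
  V(2,0) = 7.077786; V(2,1) = 15.140000; V(2,2) = 22.546333
Backward induction: V(k, i) = exp(-r*dt) * [p * V(k+1, i) + (1-p) * V(k+1, i+1)]; then take max(V_cont, immediate exercise) for American.
  V(1,0) = exp(-r*dt) * [p*7.077786 + (1-p)*15.140000] = 10.453728; exercise = 11.194393; V(1,0) = max -> 11.194393
  V(1,1) = exp(-r*dt) * [p*15.140000 + (1-p)*22.546333] = 18.181046; exercise = 18.921711; V(1,1) = max -> 18.921711
  V(0,0) = exp(-r*dt) * [p*11.194393 + (1-p)*18.921711] = 14.399335; exercise = 15.140000; V(0,0) = max -> 15.140000


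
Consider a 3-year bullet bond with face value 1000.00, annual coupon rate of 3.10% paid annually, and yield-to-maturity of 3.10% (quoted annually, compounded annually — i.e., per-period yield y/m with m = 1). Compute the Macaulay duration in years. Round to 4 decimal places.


Coupon per period c = face * coupon_rate / m = 31.000000
Periods per year m = 1; per-period yield y/m = 0.031000
Number of cashflows N = 3
Cashflows (t years, CF_t, discount factor 1/(1+y/m)^(m*t), PV):
  t = 1.0000: CF_t = 31.000000, DF = 0.969932, PV = 30.067895
  t = 2.0000: CF_t = 31.000000, DF = 0.940768, PV = 29.163817
  t = 3.0000: CF_t = 1031.000000, DF = 0.912481, PV = 940.768288
Price P = sum_t PV_t = 1000.000000
Macaulay numerator sum_t t * PV_t:
  t * PV_t at t = 1.0000: 30.067895
  t * PV_t at t = 2.0000: 58.327634
  t * PV_t at t = 3.0000: 2822.304863
Macaulay duration D = (sum_t t * PV_t) / P = 2910.700393 / 1000.000000 = 2.910700

Answer: Macaulay duration = 2.9107 years


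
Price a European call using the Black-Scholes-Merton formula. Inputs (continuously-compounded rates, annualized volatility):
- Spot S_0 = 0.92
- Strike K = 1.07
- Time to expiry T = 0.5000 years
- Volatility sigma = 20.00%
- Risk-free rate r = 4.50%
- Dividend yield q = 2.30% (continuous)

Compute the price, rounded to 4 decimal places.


Answer: Price = 0.0117

Derivation:
d1 = (ln(S/K) + (r - q + 0.5*sigma^2) * T) / (sigma * sqrt(T)) = -0.91952348
d2 = d1 - sigma * sqrt(T) = -1.06094483
exp(-rT) = 0.97775124; exp(-qT) = 0.98856587
C = S_0 * exp(-qT) * N(d1) - K * exp(-rT) * N(d2)
N(d1) = 0.17891092; N(d2) = 0.14435749
C = 0.9200 * 0.98856587 * 0.17891092 - 1.0700 * 0.97775124 * 0.14435749 = 0.0117


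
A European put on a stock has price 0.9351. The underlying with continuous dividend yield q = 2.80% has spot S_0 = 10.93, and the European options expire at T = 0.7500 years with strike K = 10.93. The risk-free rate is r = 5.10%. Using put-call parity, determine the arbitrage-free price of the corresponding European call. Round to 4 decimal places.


Answer: Call price = 1.1181

Derivation:
Put-call parity: C - P = S_0 * exp(-qT) - K * exp(-rT).
S_0 * exp(-qT) = 10.9300 * 0.97921896 = 10.70286328
K * exp(-rT) = 10.9300 * 0.96247229 = 10.51982216
C = P + S*exp(-qT) - K*exp(-rT)
C = 0.9351 + 10.70286328 - 10.51982216 = 1.1181


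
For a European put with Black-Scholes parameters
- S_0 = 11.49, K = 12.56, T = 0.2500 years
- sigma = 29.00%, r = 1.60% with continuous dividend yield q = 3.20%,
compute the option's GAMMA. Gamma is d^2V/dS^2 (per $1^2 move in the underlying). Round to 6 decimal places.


Answer: Gamma = 0.202025

Derivation:
d1 = -0.5691556495; d2 = -0.7141556495
phi(d1) = 0.3392874452; exp(-qT) = 0.9920319148; exp(-rT) = 0.9960079893
Gamma = exp(-qT) * phi(d1) / (S * sigma * sqrt(T)) = 0.9920319148 * 0.3392874452 / (11.4900 * 0.2900 * 0.5000000000) = 0.202025


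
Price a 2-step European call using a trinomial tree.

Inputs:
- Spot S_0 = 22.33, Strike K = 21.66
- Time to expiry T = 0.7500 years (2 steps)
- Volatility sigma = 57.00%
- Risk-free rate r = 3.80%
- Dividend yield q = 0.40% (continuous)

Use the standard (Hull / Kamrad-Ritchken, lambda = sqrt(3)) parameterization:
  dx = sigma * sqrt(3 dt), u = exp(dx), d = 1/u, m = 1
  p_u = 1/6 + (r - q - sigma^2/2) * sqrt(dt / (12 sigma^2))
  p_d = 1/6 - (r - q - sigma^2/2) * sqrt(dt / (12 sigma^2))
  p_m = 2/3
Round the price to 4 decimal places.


dt = T/N = 0.375000; dx = sigma*sqrt(3*dt) = 0.604576
u = exp(dx) = 1.830476; d = 1/u = 0.546306
p_u = 0.126830, p_m = 0.666667, p_d = 0.206503
Discount per step: exp(-r*dt) = 0.985851
Stock lattice S(k, j) with j the centered position index:
  k=0: S(0,+0) = 22.3300
  k=1: S(1,-1) = 12.1990; S(1,+0) = 22.3300; S(1,+1) = 40.8745
  k=2: S(2,-2) = 6.6644; S(2,-1) = 12.1990; S(2,+0) = 22.3300; S(2,+1) = 40.8745; S(2,+2) = 74.8199
Terminal payoffs V(N, j) = max(S_T - K, 0):
  V(2,-2) = 0.000000; V(2,-1) = 0.000000; V(2,+0) = 0.670000; V(2,+1) = 19.214540; V(2,+2) = 53.159883
Backward induction: V(k, j) = exp(-r*dt) * [p_u * V(k+1, j+1) + p_m * V(k+1, j) + p_d * V(k+1, j-1)]
  V(1,-1) = exp(-r*dt) * [p_u*0.670000 + p_m*0.000000 + p_d*0.000000] = 0.083774
  V(1,+0) = exp(-r*dt) * [p_u*19.214540 + p_m*0.670000 + p_d*0.000000] = 2.842844
  V(1,+1) = exp(-r*dt) * [p_u*53.159883 + p_m*19.214540 + p_d*0.670000] = 19.411715
  V(0,+0) = exp(-r*dt) * [p_u*19.411715 + p_m*2.842844 + p_d*0.083774] = 4.312620

Answer: Price = V(0,0) = 4.3126


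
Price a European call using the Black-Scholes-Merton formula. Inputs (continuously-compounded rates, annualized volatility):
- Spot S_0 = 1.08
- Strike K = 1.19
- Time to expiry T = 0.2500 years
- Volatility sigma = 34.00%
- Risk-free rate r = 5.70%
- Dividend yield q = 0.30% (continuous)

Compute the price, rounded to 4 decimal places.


Answer: Price = 0.0383

Derivation:
d1 = (ln(S/K) + (r - q + 0.5*sigma^2) * T) / (sigma * sqrt(T)) = -0.40613098
d2 = d1 - sigma * sqrt(T) = -0.57613098
exp(-rT) = 0.98585105; exp(-qT) = 0.99925028
C = S_0 * exp(-qT) * N(d1) - K * exp(-rT) * N(d2)
N(d1) = 0.34232318; N(d2) = 0.28226333
C = 1.0800 * 0.99925028 * 0.34232318 - 1.1900 * 0.98585105 * 0.28226333 = 0.0383


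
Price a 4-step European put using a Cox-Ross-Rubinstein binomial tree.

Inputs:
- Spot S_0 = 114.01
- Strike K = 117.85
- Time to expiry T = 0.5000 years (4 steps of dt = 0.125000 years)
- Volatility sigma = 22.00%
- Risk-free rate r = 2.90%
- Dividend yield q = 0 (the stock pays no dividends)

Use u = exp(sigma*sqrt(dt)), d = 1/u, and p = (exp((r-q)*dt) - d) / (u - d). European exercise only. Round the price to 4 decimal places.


dt = T/N = 0.125000
u = exp(sigma*sqrt(dt)) = 1.080887; d = 1/u = 0.925166
p = (exp((r-q)*dt) - d) / (u - d) = 0.503886
Discount per step: exp(-r*dt) = 0.996382
Stock lattice S(k, i) with i counting down-moves:
  k=0: S(0,0) = 114.0100
  k=1: S(1,0) = 123.2319; S(1,1) = 105.4782
  k=2: S(2,0) = 133.1997; S(2,1) = 114.0100; S(2,2) = 97.5849
  k=3: S(3,0) = 143.9738; S(3,1) = 123.2319; S(3,2) = 105.4782; S(3,3) = 90.2823
  k=4: S(4,0) = 155.6194; S(4,1) = 133.1997; S(4,2) = 114.0100; S(4,3) = 97.5849; S(4,4) = 83.5261
Terminal payoffs V(N, i) = max(K - S_T, 0):
  V(4,0) = 0.000000; V(4,1) = 0.000000; V(4,2) = 3.840000; V(4,3) = 20.265109; V(4,4) = 34.323898
Backward induction: V(k, i) = exp(-r*dt) * [p * V(k+1, i) + (1-p) * V(k+1, i+1)].
  V(3,0) = exp(-r*dt) * [p*0.000000 + (1-p)*0.000000] = 0.000000
  V(3,1) = exp(-r*dt) * [p*0.000000 + (1-p)*3.840000] = 1.898186
  V(3,2) = exp(-r*dt) * [p*3.840000 + (1-p)*20.265109] = 11.945354
  V(3,3) = exp(-r*dt) * [p*20.265109 + (1-p)*34.323898] = 27.141312
  V(2,0) = exp(-r*dt) * [p*0.000000 + (1-p)*1.898186] = 0.938310
  V(2,1) = exp(-r*dt) * [p*1.898186 + (1-p)*11.945354] = 6.857827
  V(2,2) = exp(-r*dt) * [p*11.945354 + (1-p)*27.141312] = 19.413787
  V(1,0) = exp(-r*dt) * [p*0.938310 + (1-p)*6.857827] = 3.861047
  V(1,1) = exp(-r*dt) * [p*6.857827 + (1-p)*19.413787] = 13.039666
  V(0,0) = exp(-r*dt) * [p*3.861047 + (1-p)*13.039666] = 8.384245

Answer: Price = V(0,0) = 8.3842


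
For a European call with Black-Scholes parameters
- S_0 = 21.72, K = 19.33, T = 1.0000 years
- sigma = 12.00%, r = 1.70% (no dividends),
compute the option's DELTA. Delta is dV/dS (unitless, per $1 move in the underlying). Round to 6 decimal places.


d1 = 1.1731266820; d2 = 1.0531266820
phi(d1) = 0.2004778245; exp(-qT) = 1.0000000000; exp(-rT) = 0.9831436846
N(d1) = 0.8796274960
Delta = exp(-qT) * N(d1) = 1.0000000000 * 0.8796274960 = 0.879627

Answer: Delta = 0.879627


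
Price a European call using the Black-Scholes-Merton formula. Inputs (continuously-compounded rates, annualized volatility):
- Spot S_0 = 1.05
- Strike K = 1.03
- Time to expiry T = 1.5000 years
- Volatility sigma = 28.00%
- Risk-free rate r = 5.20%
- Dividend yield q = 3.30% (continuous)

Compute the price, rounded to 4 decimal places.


Answer: Price = 0.1574

Derivation:
d1 = (ln(S/K) + (r - q + 0.5*sigma^2) * T) / (sigma * sqrt(T)) = 0.31065176
d2 = d1 - sigma * sqrt(T) = -0.03227680
exp(-rT) = 0.92496443; exp(-qT) = 0.95170516
C = S_0 * exp(-qT) * N(d1) - K * exp(-rT) * N(d2)
N(d1) = 0.62196731; N(d2) = 0.48712565
C = 1.0500 * 0.95170516 * 0.62196731 - 1.0300 * 0.92496443 * 0.48712565 = 0.1574


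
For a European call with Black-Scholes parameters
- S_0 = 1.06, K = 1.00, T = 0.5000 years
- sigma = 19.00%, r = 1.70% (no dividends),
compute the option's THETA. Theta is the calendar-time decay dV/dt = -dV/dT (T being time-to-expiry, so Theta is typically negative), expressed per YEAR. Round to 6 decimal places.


Answer: Theta = -0.059687

Derivation:
d1 = 0.5641514359; d2 = 0.4298011474
phi(d1) = 0.3402509129; exp(-qT) = 1.0000000000; exp(-rT) = 0.9915360229
Theta = -S*exp(-qT)*phi(d1)*sigma/(2*sqrt(T)) - r*K*exp(-rT)*N(d2) + q*S*exp(-qT)*N(d1)
N(d1) = 0.7136744623; N(d2) = 0.6663298509; sqrt(T) = 0.7071067812
Term 1 = -1.0600 * 1.0000000000 * 0.3402509129 * 0.1900 / (2 * 0.7071067812) = -0.0484555768
Term 2 = -0.0170 * 1.0000 * 0.9915360229 * 0.6663298509 = -0.0112317309
Term 3 = 0 (no dividend yield, q = 0)
Theta = -0.0484555768 + (-0.0112317309) + (0.0000000000) = -0.059687


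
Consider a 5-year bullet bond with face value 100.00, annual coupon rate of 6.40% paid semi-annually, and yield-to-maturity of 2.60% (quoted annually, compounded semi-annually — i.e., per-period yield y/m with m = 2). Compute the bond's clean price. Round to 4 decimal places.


Answer: Price = 117.7093

Derivation:
Coupon per period c = face * coupon_rate / m = 3.200000
Periods per year m = 2; per-period yield y/m = 0.013000
Number of cashflows N = 10
Cashflows (t years, CF_t, discount factor 1/(1+y/m)^(m*t), PV):
  t = 0.5000: CF_t = 3.200000, DF = 0.987167, PV = 3.158934
  t = 1.0000: CF_t = 3.200000, DF = 0.974498, PV = 3.118395
  t = 1.5000: CF_t = 3.200000, DF = 0.961992, PV = 3.078376
  t = 2.0000: CF_t = 3.200000, DF = 0.949647, PV = 3.038871
  t = 2.5000: CF_t = 3.200000, DF = 0.937460, PV = 2.999872
  t = 3.0000: CF_t = 3.200000, DF = 0.925429, PV = 2.961374
  t = 3.5000: CF_t = 3.200000, DF = 0.913553, PV = 2.923371
  t = 4.0000: CF_t = 3.200000, DF = 0.901829, PV = 2.885854
  t = 4.5000: CF_t = 3.200000, DF = 0.890256, PV = 2.848820
  t = 5.0000: CF_t = 103.200000, DF = 0.878831, PV = 90.695396
Price P = sum_t PV_t = 117.709263


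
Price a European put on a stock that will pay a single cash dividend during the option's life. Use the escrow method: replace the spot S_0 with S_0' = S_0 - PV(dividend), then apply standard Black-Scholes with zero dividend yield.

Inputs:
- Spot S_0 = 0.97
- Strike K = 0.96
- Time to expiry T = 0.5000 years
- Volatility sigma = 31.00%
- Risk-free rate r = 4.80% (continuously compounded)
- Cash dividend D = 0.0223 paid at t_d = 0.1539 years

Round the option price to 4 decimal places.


Answer: Price = 0.0771

Derivation:
PV(D) = D * exp(-r * t_d) = 0.0223 * 0.99264002 = 0.02213587
S_0' = S_0 - PV(D) = 0.9700 - 0.02213587 = 0.94786413
d1 = (ln(S_0'/K) + (r + sigma^2/2)*T) / (sigma*sqrt(T)) = 0.16105102
d2 = d1 - sigma*sqrt(T) = -0.05815209
exp(-rT) = 0.97628571
N(-d1) = 0.43602661; N(-d2) = 0.52318626
P = K * exp(-rT) * N(-d2) - S_0' * N(-d1) = 0.9600 * 0.97628571 * 0.52318626 - 0.94786413 * 0.43602661 = 0.0771


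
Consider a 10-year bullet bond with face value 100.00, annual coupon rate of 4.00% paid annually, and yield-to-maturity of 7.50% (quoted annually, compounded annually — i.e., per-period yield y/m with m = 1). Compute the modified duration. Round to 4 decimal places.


Coupon per period c = face * coupon_rate / m = 4.000000
Periods per year m = 1; per-period yield y/m = 0.075000
Number of cashflows N = 10
Cashflows (t years, CF_t, discount factor 1/(1+y/m)^(m*t), PV):
  t = 1.0000: CF_t = 4.000000, DF = 0.930233, PV = 3.720930
  t = 2.0000: CF_t = 4.000000, DF = 0.865333, PV = 3.461330
  t = 3.0000: CF_t = 4.000000, DF = 0.804961, PV = 3.219842
  t = 4.0000: CF_t = 4.000000, DF = 0.748801, PV = 2.995202
  t = 5.0000: CF_t = 4.000000, DF = 0.696559, PV = 2.786235
  t = 6.0000: CF_t = 4.000000, DF = 0.647962, PV = 2.591846
  t = 7.0000: CF_t = 4.000000, DF = 0.602755, PV = 2.411020
  t = 8.0000: CF_t = 4.000000, DF = 0.560702, PV = 2.242809
  t = 9.0000: CF_t = 4.000000, DF = 0.521583, PV = 2.086334
  t = 10.0000: CF_t = 104.000000, DF = 0.485194, PV = 50.460169
Price P = sum_t PV_t = 75.975717
First compute Macaulay numerator sum_t t * PV_t:
  t * PV_t at t = 1.0000: 3.720930
  t * PV_t at t = 2.0000: 6.922661
  t * PV_t at t = 3.0000: 9.659527
  t * PV_t at t = 4.0000: 11.980808
  t * PV_t at t = 5.0000: 13.931173
  t * PV_t at t = 6.0000: 15.551076
  t * PV_t at t = 7.0000: 16.877137
  t * PV_t at t = 8.0000: 17.942471
  t * PV_t at t = 9.0000: 18.777005
  t * PV_t at t = 10.0000: 504.601685
Macaulay duration D = 619.964475 / 75.975717 = 8.160035
Modified duration = D / (1 + y/m) = 8.160035 / (1 + 0.075000) = 7.590730

Answer: Modified duration = 7.5907


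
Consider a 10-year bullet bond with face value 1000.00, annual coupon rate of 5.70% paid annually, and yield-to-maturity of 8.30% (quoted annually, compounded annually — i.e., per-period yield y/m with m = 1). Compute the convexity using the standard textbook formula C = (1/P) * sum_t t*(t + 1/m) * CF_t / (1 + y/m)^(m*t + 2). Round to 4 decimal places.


Answer: Convexity = 65.1654

Derivation:
Coupon per period c = face * coupon_rate / m = 57.000000
Periods per year m = 1; per-period yield y/m = 0.083000
Number of cashflows N = 10
Cashflows (t years, CF_t, discount factor 1/(1+y/m)^(m*t), PV):
  t = 1.0000: CF_t = 57.000000, DF = 0.923361, PV = 52.631579
  t = 2.0000: CF_t = 57.000000, DF = 0.852596, PV = 48.597949
  t = 3.0000: CF_t = 57.000000, DF = 0.787254, PV = 44.873453
  t = 4.0000: CF_t = 57.000000, DF = 0.726919, PV = 41.434398
  t = 5.0000: CF_t = 57.000000, DF = 0.671209, PV = 38.258908
  t = 6.0000: CF_t = 57.000000, DF = 0.619768, PV = 35.326785
  t = 7.0000: CF_t = 57.000000, DF = 0.572270, PV = 32.619377
  t = 8.0000: CF_t = 57.000000, DF = 0.528412, PV = 30.119461
  t = 9.0000: CF_t = 57.000000, DF = 0.487915, PV = 27.811137
  t = 10.0000: CF_t = 1057.000000, DF = 0.450521, PV = 476.201129
Price P = sum_t PV_t = 827.874176
Convexity numerator sum_t t*(t + 1/m) * CF_t / (1+y/m)^(m*t + 2):
  t = 1.0000: term = 89.746905
  t = 2.0000: term = 248.606386
  t = 3.0000: term = 459.106899
  t = 4.0000: term = 706.535701
  t = 5.0000: term = 978.581304
  t = 6.0000: term = 1265.017382
  t = 7.0000: term = 1557.423678
  t = 8.0000: term = 1848.939863
  t = 9.0000: term = 2134.048780
  t = 10.0000: term = 44660.768607
Convexity = (1/P) * sum = 53948.775504 / 827.874176 = 65.165429


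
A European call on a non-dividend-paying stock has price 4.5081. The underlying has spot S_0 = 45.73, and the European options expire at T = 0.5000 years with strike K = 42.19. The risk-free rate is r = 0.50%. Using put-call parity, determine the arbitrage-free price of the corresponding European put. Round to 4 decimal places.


Answer: Put price = 0.8628

Derivation:
Put-call parity: C - P = S_0 * exp(-qT) - K * exp(-rT).
S_0 * exp(-qT) = 45.7300 * 1.00000000 = 45.73000000
K * exp(-rT) = 42.1900 * 0.99750312 = 42.08465673
P = C - S*exp(-qT) + K*exp(-rT)
P = 4.5081 - 45.73000000 + 42.08465673 = 0.8628


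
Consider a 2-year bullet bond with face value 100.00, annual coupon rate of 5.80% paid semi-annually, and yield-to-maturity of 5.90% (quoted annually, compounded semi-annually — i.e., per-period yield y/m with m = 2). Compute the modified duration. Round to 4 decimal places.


Coupon per period c = face * coupon_rate / m = 2.900000
Periods per year m = 2; per-period yield y/m = 0.029500
Number of cashflows N = 4
Cashflows (t years, CF_t, discount factor 1/(1+y/m)^(m*t), PV):
  t = 0.5000: CF_t = 2.900000, DF = 0.971345, PV = 2.816901
  t = 1.0000: CF_t = 2.900000, DF = 0.943512, PV = 2.736184
  t = 1.5000: CF_t = 2.900000, DF = 0.916476, PV = 2.657779
  t = 2.0000: CF_t = 102.900000, DF = 0.890214, PV = 91.603058
Price P = sum_t PV_t = 99.813923
First compute Macaulay numerator sum_t t * PV_t:
  t * PV_t at t = 0.5000: 1.408451
  t * PV_t at t = 1.0000: 2.736184
  t * PV_t at t = 1.5000: 3.986669
  t * PV_t at t = 2.0000: 183.206116
Macaulay duration D = 191.337419 / 99.813923 = 1.916941
Modified duration = D / (1 + y/m) = 1.916941 / (1 + 0.029500) = 1.862012

Answer: Modified duration = 1.8620


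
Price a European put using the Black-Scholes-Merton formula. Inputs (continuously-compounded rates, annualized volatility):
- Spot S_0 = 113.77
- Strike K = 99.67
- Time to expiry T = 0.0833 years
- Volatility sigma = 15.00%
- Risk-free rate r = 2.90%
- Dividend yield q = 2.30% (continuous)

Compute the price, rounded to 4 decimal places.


d1 = (ln(S/K) + (r - q + 0.5*sigma^2) * T) / (sigma * sqrt(T)) = 3.08946643
d2 = d1 - sigma * sqrt(T) = 3.04617383
exp(-rT) = 0.99758722; exp(-qT) = 0.99808593
P = K * exp(-rT) * N(-d2) - S_0 * exp(-qT) * N(-d1)
N(-d1) = 0.00100258; N(-d2) = 0.00115887
P = 99.6700 * 0.99758722 * 0.00115887 - 113.7700 * 0.99808593 * 0.00100258 = 0.0014

Answer: Price = 0.0014
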